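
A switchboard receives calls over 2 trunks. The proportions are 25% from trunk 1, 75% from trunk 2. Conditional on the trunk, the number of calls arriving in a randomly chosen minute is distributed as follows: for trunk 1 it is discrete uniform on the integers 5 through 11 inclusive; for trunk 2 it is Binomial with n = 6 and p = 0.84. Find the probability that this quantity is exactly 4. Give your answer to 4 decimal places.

Conditional on each trunk, P(X = 4): 1: 0; 2: 0.191183.
By total probability, P(X = 4) = 0.25·0 + 0.75·0.191183 = 0.143387.

0.1434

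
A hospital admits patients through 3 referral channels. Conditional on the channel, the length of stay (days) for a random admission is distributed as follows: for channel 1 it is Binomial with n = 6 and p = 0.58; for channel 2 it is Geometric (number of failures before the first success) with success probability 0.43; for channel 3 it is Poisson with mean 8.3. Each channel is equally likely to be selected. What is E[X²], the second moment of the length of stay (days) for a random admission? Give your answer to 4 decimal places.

For each component E[X²] = Var + (mean)², giving 1: 13.572; 2: 4.83991; 3: 77.19.
Overall E[X²] = 0.333333·13.572 + 0.333333·4.83991 + 0.333333·77.19 = 31.8673.

31.8673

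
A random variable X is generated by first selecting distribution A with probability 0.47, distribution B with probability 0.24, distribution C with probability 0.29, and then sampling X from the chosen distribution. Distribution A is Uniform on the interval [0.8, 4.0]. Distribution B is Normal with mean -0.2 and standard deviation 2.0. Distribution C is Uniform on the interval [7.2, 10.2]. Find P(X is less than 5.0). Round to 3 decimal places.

0.709

Conditional on each component, P(X < 5.0): A: 1; B: 0.995339; C: 0.
By total probability, P(X < 5.0) = 0.47·1 + 0.24·0.995339 + 0.29·0 = 0.708881.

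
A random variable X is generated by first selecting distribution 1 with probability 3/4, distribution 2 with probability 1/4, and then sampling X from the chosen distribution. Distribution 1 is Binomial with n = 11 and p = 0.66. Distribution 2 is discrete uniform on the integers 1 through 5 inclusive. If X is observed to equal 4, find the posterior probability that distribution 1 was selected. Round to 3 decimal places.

Likelihoods P(X=4 | ·): 1: 0.0328884; 2: 0.2.
Posterior ∝ prior × likelihood. Numerator for 1: 0.75·0.0328884 = 0.0246663.
Normalizing constant: 0.75·0.0328884 + 0.25·0.2 = 0.0746663.
P(1 | observation) = 0.0246663 / 0.0746663 = 0.330354.

0.330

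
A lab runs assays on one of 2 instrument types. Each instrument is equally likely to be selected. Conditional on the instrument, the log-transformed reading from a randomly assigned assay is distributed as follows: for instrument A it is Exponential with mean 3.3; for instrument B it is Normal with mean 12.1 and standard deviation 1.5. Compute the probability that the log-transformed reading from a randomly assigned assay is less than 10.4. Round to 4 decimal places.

Conditional on each instrument, P(X < 10.4): A: 0.957213; B: 0.128537.
By total probability, P(X < 10.4) = 0.5·0.957213 + 0.5·0.128537 = 0.542875.

0.5429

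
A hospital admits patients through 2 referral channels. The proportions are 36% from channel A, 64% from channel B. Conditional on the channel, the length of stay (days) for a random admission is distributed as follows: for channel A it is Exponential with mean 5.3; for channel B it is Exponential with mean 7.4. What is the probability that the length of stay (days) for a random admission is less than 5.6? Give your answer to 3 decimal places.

Conditional on each channel, P(X < 5.6): A: 0.652366; B: 0.530814.
By total probability, P(X < 5.6) = 0.36·0.652366 + 0.64·0.530814 = 0.574573.

0.575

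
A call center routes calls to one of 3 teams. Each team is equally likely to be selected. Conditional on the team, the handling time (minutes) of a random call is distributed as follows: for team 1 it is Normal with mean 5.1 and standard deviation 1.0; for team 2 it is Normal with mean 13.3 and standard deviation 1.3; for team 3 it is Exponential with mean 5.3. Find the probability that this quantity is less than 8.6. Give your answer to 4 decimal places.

Conditional on each team, P(X < 8.6): 1: 0.999767; 2: 0.000149951; 3: 0.802623.
By total probability, P(X < 8.6) = 0.333333·0.999767 + 0.333333·0.000149951 + 0.333333·0.802623 = 0.600847.

0.6008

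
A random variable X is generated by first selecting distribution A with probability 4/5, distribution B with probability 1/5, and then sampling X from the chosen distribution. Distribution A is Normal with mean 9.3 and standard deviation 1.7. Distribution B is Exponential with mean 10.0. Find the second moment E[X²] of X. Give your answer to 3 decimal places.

For each component E[X²] = Var + (mean)², giving A: 89.38; B: 200.
Overall E[X²] = 0.8·89.38 + 0.2·200 = 111.504.

111.504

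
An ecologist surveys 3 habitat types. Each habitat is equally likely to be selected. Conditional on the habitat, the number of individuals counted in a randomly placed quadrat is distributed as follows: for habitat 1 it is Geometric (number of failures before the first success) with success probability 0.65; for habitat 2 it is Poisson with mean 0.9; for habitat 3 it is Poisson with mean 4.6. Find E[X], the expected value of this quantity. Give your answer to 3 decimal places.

2.013

Component means — 1: 0.538462; 2: 0.9; 3: 4.6.
E[X] = 0.333333·0.538462 + 0.333333·0.9 + 0.333333·4.6 = 2.01282.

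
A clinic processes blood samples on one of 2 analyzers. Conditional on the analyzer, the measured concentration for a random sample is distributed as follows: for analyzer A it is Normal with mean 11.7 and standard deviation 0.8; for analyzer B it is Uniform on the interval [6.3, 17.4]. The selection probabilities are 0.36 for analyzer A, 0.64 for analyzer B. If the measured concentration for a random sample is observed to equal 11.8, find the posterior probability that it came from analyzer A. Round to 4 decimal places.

0.7555

Likelihoods f(11.8 | ·): A: 0.494797; B: 0.0900901.
Posterior ∝ prior × likelihood. Numerator for A: 0.36·0.494797 = 0.178127.
Normalizing constant: 0.36·0.494797 + 0.64·0.0900901 = 0.235785.
P(A | observation) = 0.178127 / 0.235785 = 0.755465.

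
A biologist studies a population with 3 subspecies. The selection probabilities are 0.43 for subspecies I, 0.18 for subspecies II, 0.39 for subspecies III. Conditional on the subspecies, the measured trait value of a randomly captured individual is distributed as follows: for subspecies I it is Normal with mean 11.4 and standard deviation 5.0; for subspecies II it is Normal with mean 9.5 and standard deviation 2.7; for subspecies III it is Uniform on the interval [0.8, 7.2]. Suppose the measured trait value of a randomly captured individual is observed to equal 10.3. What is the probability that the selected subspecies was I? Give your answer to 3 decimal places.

Likelihoods f(10.3 | ·): I: 0.0778808; II: 0.141411; III: 0.
Posterior ∝ prior × likelihood. Numerator for I: 0.43·0.0778808 = 0.0334887.
Normalizing constant: 0.43·0.0778808 + 0.18·0.141411 + 0.39·0 = 0.0589427.
P(I | observation) = 0.0334887 / 0.0589427 = 0.568158.

0.568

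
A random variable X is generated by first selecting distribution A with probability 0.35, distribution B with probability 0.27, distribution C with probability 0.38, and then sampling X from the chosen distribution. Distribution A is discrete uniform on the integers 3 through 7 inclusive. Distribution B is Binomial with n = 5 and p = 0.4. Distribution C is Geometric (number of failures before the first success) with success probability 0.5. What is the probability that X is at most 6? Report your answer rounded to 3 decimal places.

0.927

Conditional on each component, P(X ≤ 6): A: 0.8; B: 1; C: 0.992188.
By total probability, P(X ≤ 6) = 0.35·0.8 + 0.27·1 + 0.38·0.992188 = 0.927031.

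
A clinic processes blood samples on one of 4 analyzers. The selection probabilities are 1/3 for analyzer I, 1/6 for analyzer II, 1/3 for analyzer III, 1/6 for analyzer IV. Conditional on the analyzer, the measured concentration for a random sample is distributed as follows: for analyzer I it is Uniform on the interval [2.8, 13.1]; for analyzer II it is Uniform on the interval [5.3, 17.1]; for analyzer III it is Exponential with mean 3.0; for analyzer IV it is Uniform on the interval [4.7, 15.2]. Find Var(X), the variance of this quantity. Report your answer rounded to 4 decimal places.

Per component, I: μ=7.95, E[X²]=72.0433; II: μ=11.2, E[X²]=137.043; III: μ=3, E[X²]=18; IV: μ=9.95, E[X²]=108.19.
E[X] = 0.333333·7.95 + 0.166667·11.2 + 0.333333·3 + 0.166667·9.95 = 7.175.
E[X²] = 0.333333·72.0433 + 0.166667·137.043 + 0.333333·18 + 0.166667·108.19 = 70.8867.
Var(X) = E[X²] − (E[X])² = 70.8867 − 51.4806 = 19.406.

19.4060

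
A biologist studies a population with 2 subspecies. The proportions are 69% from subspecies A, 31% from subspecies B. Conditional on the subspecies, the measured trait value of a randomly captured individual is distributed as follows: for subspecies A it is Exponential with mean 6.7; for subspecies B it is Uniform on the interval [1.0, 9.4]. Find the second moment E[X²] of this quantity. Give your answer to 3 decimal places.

72.153

For each component E[X²] = Var + (mean)², giving A: 89.78; B: 32.92.
Overall E[X²] = 0.69·89.78 + 0.31·32.92 = 72.1534.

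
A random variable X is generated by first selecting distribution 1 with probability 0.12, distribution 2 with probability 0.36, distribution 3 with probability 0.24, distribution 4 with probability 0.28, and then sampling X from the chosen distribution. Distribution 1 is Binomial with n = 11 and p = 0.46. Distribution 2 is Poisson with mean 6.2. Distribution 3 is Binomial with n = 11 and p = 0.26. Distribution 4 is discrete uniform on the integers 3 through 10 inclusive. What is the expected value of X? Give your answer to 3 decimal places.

Component means — 1: 5.06; 2: 6.2; 3: 2.86; 4: 6.5.
E[X] = 0.12·5.06 + 0.36·6.2 + 0.24·2.86 + 0.28·6.5 = 5.3456.

5.346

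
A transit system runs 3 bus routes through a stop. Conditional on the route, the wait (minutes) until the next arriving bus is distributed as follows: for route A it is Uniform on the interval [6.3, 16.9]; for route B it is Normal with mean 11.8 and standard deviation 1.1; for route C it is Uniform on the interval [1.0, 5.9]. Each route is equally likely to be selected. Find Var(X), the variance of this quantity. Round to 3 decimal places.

Per component, A: μ=11.6, E[X²]=143.923; B: μ=11.8, E[X²]=140.45; C: μ=3.45, E[X²]=13.9033.
E[X] = 0.333333·11.6 + 0.333333·11.8 + 0.333333·3.45 = 8.95.
E[X²] = 0.333333·143.923 + 0.333333·140.45 + 0.333333·13.9033 = 99.4256.
Var(X) = E[X²] − (E[X])² = 99.4256 − 80.1025 = 19.3231.

19.323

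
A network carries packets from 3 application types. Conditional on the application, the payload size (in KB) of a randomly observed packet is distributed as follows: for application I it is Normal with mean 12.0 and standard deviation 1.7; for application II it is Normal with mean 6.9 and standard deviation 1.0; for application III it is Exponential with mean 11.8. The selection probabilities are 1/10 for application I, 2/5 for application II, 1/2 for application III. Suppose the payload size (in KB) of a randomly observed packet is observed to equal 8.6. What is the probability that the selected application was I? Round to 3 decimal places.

0.052

Likelihoods f(8.6 | ·): I: 0.0317594; II: 0.0940491; III: 0.0408882.
Posterior ∝ prior × likelihood. Numerator for I: 0.1·0.0317594 = 0.00317594.
Normalizing constant: 0.1·0.0317594 + 0.4·0.0940491 + 0.5·0.0408882 = 0.0612397.
P(I | observation) = 0.00317594 / 0.0612397 = 0.0518608.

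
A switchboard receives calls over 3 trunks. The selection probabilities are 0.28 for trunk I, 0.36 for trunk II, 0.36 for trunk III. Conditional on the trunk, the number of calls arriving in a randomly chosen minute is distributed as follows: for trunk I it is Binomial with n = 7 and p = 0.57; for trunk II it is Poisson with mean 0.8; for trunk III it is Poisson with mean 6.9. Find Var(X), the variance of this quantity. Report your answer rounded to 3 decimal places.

Per component, I: μ=3.99, E[X²]=17.6358; II: μ=0.8, E[X²]=1.44; III: μ=6.9, E[X²]=54.51.
E[X] = 0.28·3.99 + 0.36·0.8 + 0.36·6.9 = 3.8892.
E[X²] = 0.28·17.6358 + 0.36·1.44 + 0.36·54.51 = 25.08.
Var(X) = E[X²] − (E[X])² = 25.08 − 15.1259 = 9.95415.

9.954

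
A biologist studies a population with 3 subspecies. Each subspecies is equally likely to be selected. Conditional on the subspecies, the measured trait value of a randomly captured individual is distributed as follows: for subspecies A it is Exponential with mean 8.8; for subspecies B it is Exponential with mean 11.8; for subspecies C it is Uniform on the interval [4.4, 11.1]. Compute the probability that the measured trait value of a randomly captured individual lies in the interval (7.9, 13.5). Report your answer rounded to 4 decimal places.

0.2876

Conditional on each subspecies, P(7.9 < X < 13.5): A: 0.191843; B: 0.193448; C: 0.477612.
By total probability, P(7.9 < X < 13.5) = 0.333333·0.191843 + 0.333333·0.193448 + 0.333333·0.477612 = 0.287634.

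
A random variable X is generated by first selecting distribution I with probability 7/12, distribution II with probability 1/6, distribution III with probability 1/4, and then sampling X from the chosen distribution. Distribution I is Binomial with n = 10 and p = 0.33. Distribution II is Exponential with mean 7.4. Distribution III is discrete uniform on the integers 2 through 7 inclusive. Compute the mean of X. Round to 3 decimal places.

Component means — I: 3.3; II: 7.4; III: 4.5.
E[X] = 0.583333·3.3 + 0.166667·7.4 + 0.25·4.5 = 4.28333.

4.283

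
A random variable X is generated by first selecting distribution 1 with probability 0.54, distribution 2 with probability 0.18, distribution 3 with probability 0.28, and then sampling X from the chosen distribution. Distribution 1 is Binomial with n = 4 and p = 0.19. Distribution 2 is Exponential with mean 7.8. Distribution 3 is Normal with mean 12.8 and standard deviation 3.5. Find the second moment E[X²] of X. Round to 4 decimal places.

71.8519

For each component E[X²] = Var + (mean)², giving 1: 1.1932; 2: 121.68; 3: 176.09.
Overall E[X²] = 0.54·1.1932 + 0.18·121.68 + 0.28·176.09 = 71.8519.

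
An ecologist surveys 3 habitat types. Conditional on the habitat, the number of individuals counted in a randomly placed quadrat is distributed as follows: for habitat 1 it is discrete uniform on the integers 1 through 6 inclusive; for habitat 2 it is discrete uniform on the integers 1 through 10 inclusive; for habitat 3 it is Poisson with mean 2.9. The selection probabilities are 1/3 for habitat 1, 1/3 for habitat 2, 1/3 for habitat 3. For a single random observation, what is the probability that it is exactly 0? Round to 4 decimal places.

0.0183

Conditional on each habitat, P(X = 0): 1: 0; 2: 0; 3: 0.0550232.
By total probability, P(X = 0) = 0.333333·0 + 0.333333·0 + 0.333333·0.0550232 = 0.0183411.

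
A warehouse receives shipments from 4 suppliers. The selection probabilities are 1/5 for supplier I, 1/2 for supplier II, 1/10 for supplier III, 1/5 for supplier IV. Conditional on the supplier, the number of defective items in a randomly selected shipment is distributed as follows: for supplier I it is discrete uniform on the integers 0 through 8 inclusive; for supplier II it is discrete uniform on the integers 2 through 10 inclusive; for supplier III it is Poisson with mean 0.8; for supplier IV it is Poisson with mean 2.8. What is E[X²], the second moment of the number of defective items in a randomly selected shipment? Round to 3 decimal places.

28.139

For each component E[X²] = Var + (mean)², giving I: 22.6667; II: 42.6667; III: 1.44; IV: 10.64.
Overall E[X²] = 0.2·22.6667 + 0.5·42.6667 + 0.1·1.44 + 0.2·10.64 = 28.1387.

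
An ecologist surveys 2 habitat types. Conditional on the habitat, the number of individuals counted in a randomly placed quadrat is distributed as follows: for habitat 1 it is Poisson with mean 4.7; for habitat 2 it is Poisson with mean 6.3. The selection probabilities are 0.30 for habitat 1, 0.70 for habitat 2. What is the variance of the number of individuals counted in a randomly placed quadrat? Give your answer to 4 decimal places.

Per component, 1: μ=4.7, E[X²]=26.79; 2: μ=6.3, E[X²]=45.99.
E[X] = 0.3·4.7 + 0.7·6.3 = 5.82.
E[X²] = 0.3·26.79 + 0.7·45.99 = 40.23.
Var(X) = E[X²] − (E[X])² = 40.23 − 33.8724 = 6.3576.

6.3576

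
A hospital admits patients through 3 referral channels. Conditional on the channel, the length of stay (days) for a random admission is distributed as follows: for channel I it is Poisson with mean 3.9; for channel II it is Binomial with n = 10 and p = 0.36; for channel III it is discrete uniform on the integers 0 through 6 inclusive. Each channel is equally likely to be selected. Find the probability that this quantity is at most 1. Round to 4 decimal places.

Conditional on each channel, P(X ≤ 1): I: 0.0991854; II: 0.076381; III: 0.285714.
By total probability, P(X ≤ 1) = 0.333333·0.0991854 + 0.333333·0.076381 + 0.333333·0.285714 = 0.15376.

0.1538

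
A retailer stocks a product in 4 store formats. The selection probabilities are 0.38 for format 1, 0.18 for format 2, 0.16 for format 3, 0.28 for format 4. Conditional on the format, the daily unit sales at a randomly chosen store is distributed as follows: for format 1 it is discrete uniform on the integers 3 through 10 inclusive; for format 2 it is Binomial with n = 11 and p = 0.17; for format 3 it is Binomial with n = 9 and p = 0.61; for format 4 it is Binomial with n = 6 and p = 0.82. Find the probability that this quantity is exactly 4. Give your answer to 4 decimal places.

0.1477

Conditional on each format, P(X = 4): 1: 0.125; 2: 0.0747922; 3: 0.157403; 4: 0.219731.
By total probability, P(X = 4) = 0.38·0.125 + 0.18·0.0747922 + 0.16·0.157403 + 0.28·0.219731 = 0.147672.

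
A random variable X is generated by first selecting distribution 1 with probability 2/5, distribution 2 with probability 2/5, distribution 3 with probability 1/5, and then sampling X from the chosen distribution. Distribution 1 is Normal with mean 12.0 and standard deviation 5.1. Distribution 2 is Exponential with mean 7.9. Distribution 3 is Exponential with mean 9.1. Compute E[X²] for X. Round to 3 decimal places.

For each component E[X²] = Var + (mean)², giving 1: 170.01; 2: 124.82; 3: 165.62.
Overall E[X²] = 0.4·170.01 + 0.4·124.82 + 0.2·165.62 = 151.056.

151.056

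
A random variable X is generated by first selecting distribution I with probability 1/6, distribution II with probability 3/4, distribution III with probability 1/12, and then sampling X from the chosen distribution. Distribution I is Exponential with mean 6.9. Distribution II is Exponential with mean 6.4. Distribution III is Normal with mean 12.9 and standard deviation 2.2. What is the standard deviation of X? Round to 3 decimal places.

6.498

Per component, I: μ=6.9, E[X²]=95.22; II: μ=6.4, E[X²]=81.92; III: μ=12.9, E[X²]=171.25.
E[X] = 0.166667·6.9 + 0.75·6.4 + 0.0833333·12.9 = 7.025.
E[X²] = 0.166667·95.22 + 0.75·81.92 + 0.0833333·171.25 = 91.5808.
Var(X) = E[X²] − (E[X])² = 91.5808 − 49.3506 = 42.2302.
SD(X) = √42.2302 = 6.49848.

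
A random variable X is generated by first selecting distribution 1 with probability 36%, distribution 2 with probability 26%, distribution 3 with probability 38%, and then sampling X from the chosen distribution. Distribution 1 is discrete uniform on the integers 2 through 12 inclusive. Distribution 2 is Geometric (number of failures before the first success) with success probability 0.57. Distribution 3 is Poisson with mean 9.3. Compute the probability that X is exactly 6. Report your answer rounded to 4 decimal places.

0.0649

Conditional on each component, P(X = 6): 1: 0.0909091; 2: 0.00360318; 3: 0.0821536.
By total probability, P(X = 6) = 0.36·0.0909091 + 0.26·0.00360318 + 0.38·0.0821536 = 0.0648825.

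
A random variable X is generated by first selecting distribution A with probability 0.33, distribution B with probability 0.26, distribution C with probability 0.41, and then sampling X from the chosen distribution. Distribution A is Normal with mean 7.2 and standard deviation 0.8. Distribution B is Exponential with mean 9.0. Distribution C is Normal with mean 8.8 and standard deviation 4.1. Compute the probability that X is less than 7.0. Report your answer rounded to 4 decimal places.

0.4084

Conditional on each component, P(X < 7.0): A: 0.401294; B: 0.540574; C: 0.330322.
By total probability, P(X < 7.0) = 0.33·0.401294 + 0.26·0.540574 + 0.41·0.330322 = 0.408408.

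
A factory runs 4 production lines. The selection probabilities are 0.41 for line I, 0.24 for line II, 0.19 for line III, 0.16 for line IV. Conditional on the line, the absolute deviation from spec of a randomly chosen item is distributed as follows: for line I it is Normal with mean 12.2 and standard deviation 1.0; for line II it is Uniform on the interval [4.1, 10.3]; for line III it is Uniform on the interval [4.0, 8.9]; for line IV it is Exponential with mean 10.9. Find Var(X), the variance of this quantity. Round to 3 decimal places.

Per component, I: μ=12.2, E[X²]=149.84; II: μ=7.2, E[X²]=55.0433; III: μ=6.45, E[X²]=43.6033; IV: μ=10.9, E[X²]=237.62.
E[X] = 0.41·12.2 + 0.24·7.2 + 0.19·6.45 + 0.16·10.9 = 9.6995.
E[X²] = 0.41·149.84 + 0.24·55.0433 + 0.19·43.6033 + 0.16·237.62 = 120.949.
Var(X) = E[X²] − (E[X])² = 120.949 − 94.0803 = 26.8683.

26.868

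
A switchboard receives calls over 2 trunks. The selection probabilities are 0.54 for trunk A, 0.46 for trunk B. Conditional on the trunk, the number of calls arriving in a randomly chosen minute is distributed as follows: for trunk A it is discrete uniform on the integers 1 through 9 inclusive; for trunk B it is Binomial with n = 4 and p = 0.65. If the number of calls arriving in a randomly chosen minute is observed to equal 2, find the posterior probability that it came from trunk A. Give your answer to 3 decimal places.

Likelihoods P(X=2 | ·): A: 0.111111; B: 0.310537.
Posterior ∝ prior × likelihood. Numerator for A: 0.54·0.111111 = 0.06.
Normalizing constant: 0.54·0.111111 + 0.46·0.310537 = 0.202847.
P(A | observation) = 0.06 / 0.202847 = 0.295789.

0.296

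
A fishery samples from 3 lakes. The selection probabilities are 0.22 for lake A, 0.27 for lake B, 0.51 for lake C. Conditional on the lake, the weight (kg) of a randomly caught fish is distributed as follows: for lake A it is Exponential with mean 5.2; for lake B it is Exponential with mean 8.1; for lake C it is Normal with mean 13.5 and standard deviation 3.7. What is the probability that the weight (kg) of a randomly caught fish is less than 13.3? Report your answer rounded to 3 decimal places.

0.665

Conditional on each lake, P(X < 13.3): A: 0.922517; B: 0.806403; C: 0.478446.
By total probability, P(X < 13.3) = 0.22·0.922517 + 0.27·0.806403 + 0.51·0.478446 = 0.66469.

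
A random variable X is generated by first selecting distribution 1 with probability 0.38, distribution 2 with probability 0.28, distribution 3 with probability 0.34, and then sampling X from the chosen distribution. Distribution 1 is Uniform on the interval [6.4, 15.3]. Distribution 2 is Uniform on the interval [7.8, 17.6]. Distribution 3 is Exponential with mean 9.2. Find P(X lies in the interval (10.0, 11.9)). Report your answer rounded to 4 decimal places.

0.1568

Conditional on each component, P(10.0 < X < 11.9): 1: 0.213483; 2: 0.193878; 3: 0.0629263.
By total probability, P(10.0 < X < 11.9) = 0.38·0.213483 + 0.28·0.193878 + 0.34·0.0629263 = 0.156804.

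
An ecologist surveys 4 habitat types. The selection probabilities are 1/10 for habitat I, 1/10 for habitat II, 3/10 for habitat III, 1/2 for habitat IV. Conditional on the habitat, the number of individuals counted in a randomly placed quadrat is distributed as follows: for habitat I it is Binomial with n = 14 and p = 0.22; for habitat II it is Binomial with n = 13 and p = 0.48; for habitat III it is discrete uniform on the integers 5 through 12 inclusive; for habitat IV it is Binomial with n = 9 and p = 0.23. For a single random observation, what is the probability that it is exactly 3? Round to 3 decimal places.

0.136

Conditional on each habitat, P(X = 3): I: 0.252006; II: 0.0457218; III: 0; IV: 0.213014.
By total probability, P(X = 3) = 0.1·0.252006 + 0.1·0.0457218 + 0.3·0 + 0.5·0.213014 = 0.136279.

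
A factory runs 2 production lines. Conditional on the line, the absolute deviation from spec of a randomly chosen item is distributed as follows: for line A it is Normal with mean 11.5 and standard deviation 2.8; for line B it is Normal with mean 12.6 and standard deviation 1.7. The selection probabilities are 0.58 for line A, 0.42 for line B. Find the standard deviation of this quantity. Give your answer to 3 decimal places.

Per component, A: μ=11.5, E[X²]=140.09; B: μ=12.6, E[X²]=161.65.
E[X] = 0.58·11.5 + 0.42·12.6 = 11.962.
E[X²] = 0.58·140.09 + 0.42·161.65 = 149.145.
Var(X) = E[X²] − (E[X])² = 149.145 − 143.089 = 6.05576.
SD(X) = √6.05576 = 2.46084.

2.461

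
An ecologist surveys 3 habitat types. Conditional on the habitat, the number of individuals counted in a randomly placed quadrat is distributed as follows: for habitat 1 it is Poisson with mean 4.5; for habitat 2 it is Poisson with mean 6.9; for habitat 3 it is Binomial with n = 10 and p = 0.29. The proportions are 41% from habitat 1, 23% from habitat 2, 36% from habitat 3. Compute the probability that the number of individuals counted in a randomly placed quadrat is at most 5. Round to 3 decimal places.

Conditional on each habitat, P(X ≤ 5): 1: 0.70293; 2: 0.313662; 3: 0.959607.
By total probability, P(X ≤ 5) = 0.41·0.70293 + 0.23·0.313662 + 0.36·0.959607 = 0.705802.

0.706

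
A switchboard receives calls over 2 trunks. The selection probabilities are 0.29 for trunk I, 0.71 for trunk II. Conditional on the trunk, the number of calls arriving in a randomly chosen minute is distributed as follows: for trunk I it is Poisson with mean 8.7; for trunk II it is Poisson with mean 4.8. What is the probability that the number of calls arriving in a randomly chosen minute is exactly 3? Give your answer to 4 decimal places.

Conditional on each trunk, P(X = 3): I: 0.0182829; II: 0.151691.
By total probability, P(X = 3) = 0.29·0.0182829 + 0.71·0.151691 = 0.113002.

0.1130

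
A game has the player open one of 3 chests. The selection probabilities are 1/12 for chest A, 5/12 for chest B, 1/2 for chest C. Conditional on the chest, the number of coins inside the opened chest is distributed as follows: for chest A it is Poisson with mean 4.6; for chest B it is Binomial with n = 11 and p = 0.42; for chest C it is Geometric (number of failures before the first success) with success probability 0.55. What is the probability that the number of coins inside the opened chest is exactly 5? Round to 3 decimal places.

0.115

Conditional on each chest, P(X = 5): A: 0.172526; B: 0.229856; C: 0.010149.
By total probability, P(X = 5) = 0.0833333·0.172526 + 0.416667·0.229856 + 0.5·0.010149 = 0.115225.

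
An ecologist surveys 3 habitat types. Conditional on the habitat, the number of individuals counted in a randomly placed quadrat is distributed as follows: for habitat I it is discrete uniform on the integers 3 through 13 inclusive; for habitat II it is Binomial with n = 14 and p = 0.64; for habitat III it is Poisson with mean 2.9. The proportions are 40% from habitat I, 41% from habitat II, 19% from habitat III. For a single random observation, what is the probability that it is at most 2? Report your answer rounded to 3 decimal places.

Conditional on each habitat, P(X ≤ 2): I: 0; II: 0.000192515; III: 0.445963.
By total probability, P(X ≤ 2) = 0.4·0 + 0.41·0.000192515 + 0.19·0.445963 = 0.0848119.

0.085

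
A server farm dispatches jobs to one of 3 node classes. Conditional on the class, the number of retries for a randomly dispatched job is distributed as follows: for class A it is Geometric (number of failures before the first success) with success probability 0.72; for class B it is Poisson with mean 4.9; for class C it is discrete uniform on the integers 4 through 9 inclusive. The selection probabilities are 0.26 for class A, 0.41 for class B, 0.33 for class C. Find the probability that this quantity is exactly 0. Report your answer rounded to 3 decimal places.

Conditional on each class, P(X = 0): A: 0.72; B: 0.00744658; C: 0.
By total probability, P(X = 0) = 0.26·0.72 + 0.41·0.00744658 + 0.33·0 = 0.190253.

0.190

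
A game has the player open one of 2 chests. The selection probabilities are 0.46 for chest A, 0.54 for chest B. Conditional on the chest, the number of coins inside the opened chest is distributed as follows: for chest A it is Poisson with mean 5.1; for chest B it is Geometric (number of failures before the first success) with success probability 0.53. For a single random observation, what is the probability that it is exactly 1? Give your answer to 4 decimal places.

0.1488

Conditional on each chest, P(X = 1): A: 0.0310934; B: 0.2491.
By total probability, P(X = 1) = 0.46·0.0310934 + 0.54·0.2491 = 0.148817.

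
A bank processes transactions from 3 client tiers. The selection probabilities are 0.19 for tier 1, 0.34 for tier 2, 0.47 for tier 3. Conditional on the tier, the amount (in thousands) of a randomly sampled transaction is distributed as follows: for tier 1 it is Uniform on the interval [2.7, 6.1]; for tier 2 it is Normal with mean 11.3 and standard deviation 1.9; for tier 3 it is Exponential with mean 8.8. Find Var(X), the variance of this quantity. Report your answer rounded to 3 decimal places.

43.610

Per component, 1: μ=4.4, E[X²]=20.3233; 2: μ=11.3, E[X²]=131.3; 3: μ=8.8, E[X²]=154.88.
E[X] = 0.19·4.4 + 0.34·11.3 + 0.47·8.8 = 8.814.
E[X²] = 0.19·20.3233 + 0.34·131.3 + 0.47·154.88 = 121.297.
Var(X) = E[X²] − (E[X])² = 121.297 − 77.6866 = 43.6104.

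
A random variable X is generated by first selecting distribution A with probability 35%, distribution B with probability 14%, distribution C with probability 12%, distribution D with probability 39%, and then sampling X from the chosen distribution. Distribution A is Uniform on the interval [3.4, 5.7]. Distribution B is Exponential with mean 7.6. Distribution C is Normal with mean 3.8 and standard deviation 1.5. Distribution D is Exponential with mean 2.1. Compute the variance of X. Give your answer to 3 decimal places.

Per component, A: μ=4.55, E[X²]=21.1433; B: μ=7.6, E[X²]=115.52; C: μ=3.8, E[X²]=16.69; D: μ=2.1, E[X²]=8.82.
E[X] = 0.35·4.55 + 0.14·7.6 + 0.12·3.8 + 0.39·2.1 = 3.9315.
E[X²] = 0.35·21.1433 + 0.14·115.52 + 0.12·16.69 + 0.39·8.82 = 29.0156.
Var(X) = E[X²] − (E[X])² = 29.0156 − 15.4567 = 13.5589.

13.559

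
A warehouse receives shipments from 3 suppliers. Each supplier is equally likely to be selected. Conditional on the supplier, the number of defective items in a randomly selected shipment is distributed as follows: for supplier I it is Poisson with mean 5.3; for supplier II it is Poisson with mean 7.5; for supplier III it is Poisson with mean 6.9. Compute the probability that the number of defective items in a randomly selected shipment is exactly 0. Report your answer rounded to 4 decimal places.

Conditional on each supplier, P(X = 0): I: 0.00499159; II: 0.000553084; III: 0.00100779.
By total probability, P(X = 0) = 0.333333·0.00499159 + 0.333333·0.000553084 + 0.333333·0.00100779 = 0.00218415.

0.0022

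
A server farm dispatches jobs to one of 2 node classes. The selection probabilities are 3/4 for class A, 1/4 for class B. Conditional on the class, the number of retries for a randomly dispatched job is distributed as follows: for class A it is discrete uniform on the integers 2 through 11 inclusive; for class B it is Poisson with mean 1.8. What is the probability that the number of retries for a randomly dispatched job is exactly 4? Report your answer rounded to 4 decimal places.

0.0931

Conditional on each class, P(X = 4): A: 0.1; B: 0.0723017.
By total probability, P(X = 4) = 0.75·0.1 + 0.25·0.0723017 = 0.0930754.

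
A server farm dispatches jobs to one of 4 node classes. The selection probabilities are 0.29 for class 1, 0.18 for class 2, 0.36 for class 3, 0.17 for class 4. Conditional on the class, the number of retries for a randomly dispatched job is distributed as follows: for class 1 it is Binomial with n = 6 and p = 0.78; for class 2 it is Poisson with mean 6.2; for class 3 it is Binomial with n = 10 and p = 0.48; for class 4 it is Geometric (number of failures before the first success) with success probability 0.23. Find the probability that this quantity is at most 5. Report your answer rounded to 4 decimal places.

0.6754

Conditional on each class, P(X ≤ 5): 1: 0.7748; 2: 0.414113; 3: 0.67118; 4: 0.791578.
By total probability, P(X ≤ 5) = 0.29·0.7748 + 0.18·0.414113 + 0.36·0.67118 + 0.17·0.791578 = 0.675425.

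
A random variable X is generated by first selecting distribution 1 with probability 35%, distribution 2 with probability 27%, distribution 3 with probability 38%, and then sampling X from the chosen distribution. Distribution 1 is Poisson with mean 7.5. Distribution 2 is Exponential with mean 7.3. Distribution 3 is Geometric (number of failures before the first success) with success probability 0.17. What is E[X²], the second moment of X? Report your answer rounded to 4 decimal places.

71.0608

For each component E[X²] = Var + (mean)², giving 1: 63.75; 2: 106.58; 3: 52.5571.
Overall E[X²] = 0.35·63.75 + 0.27·106.58 + 0.38·52.5571 = 71.0608.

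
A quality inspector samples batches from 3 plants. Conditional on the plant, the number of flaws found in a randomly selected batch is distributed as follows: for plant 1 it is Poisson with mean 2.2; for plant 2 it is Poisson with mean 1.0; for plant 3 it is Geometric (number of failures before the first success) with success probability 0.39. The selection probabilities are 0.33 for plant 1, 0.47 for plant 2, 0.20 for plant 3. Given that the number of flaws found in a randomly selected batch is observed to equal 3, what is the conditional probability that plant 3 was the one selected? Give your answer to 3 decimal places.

Likelihoods P(X=3 | ·): 1: 0.196639; 2: 0.0613132; 3: 0.0885226.
Posterior ∝ prior × likelihood. Numerator for 3: 0.2·0.0885226 = 0.0177045.
Normalizing constant: 0.33·0.196639 + 0.47·0.0613132 + 0.2·0.0885226 = 0.111413.
P(3 | observation) = 0.0177045 / 0.111413 = 0.15891.

0.159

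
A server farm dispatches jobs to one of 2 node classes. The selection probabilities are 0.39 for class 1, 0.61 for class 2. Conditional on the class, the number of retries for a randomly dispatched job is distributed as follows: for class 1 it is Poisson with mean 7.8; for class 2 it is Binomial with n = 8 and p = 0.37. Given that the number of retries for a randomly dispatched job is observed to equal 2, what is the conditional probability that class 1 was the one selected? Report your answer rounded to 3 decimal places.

0.032

Likelihoods P(X=2 | ·): 1: 0.0124641; 2: 0.239665.
Posterior ∝ prior × likelihood. Numerator for 1: 0.39·0.0124641 = 0.00486101.
Normalizing constant: 0.39·0.0124641 + 0.61·0.239665 = 0.151057.
P(1 | observation) = 0.00486101 / 0.151057 = 0.0321801.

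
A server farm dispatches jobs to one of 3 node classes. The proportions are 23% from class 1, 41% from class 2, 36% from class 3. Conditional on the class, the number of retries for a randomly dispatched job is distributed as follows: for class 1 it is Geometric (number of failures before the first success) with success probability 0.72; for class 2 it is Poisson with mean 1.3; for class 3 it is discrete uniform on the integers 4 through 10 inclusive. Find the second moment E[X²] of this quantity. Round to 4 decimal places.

For each component E[X²] = Var + (mean)², giving 1: 0.691358; 2: 2.99; 3: 53.
Overall E[X²] = 0.23·0.691358 + 0.41·2.99 + 0.36·53 = 20.4649.

20.4649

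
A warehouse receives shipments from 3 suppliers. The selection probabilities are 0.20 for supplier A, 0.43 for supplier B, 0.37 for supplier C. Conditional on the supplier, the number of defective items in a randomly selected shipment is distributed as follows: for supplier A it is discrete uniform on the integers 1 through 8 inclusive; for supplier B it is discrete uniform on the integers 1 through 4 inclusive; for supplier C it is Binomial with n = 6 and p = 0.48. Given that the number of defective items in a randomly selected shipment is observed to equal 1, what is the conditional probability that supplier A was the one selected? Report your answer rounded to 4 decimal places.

Likelihoods P(X=1 | ·): A: 0.125; B: 0.25; C: 0.109499.
Posterior ∝ prior × likelihood. Numerator for A: 0.2·0.125 = 0.025.
Normalizing constant: 0.2·0.125 + 0.43·0.25 + 0.37·0.109499 = 0.173015.
P(A | observation) = 0.025 / 0.173015 = 0.144497.

0.1445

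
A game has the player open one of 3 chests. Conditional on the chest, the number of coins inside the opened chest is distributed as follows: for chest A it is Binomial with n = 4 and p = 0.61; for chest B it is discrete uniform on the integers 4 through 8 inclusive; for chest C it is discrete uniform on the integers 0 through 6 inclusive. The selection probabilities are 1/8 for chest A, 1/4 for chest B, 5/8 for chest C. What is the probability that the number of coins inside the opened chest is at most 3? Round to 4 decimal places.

Conditional on each chest, P(X ≤ 3): A: 0.861542; B: 0; C: 0.571429.
By total probability, P(X ≤ 3) = 0.125·0.861542 + 0.25·0 + 0.625·0.571429 = 0.464836.

0.4648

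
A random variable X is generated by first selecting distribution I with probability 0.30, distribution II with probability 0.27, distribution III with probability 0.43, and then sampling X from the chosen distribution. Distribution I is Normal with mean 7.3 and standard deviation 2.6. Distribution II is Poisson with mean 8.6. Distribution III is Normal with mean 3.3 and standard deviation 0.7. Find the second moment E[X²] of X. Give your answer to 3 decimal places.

For each component E[X²] = Var + (mean)², giving I: 60.05; II: 82.56; III: 11.38.
Overall E[X²] = 0.3·60.05 + 0.27·82.56 + 0.43·11.38 = 45.1996.

45.200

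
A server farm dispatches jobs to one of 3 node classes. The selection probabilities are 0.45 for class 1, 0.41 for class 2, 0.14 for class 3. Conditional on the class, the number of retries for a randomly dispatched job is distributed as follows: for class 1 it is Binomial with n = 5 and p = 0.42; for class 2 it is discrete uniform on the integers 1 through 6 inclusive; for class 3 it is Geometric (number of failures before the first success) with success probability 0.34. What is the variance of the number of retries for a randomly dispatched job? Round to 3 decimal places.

3.046

Per component, 1: μ=2.1, E[X²]=5.628; 2: μ=3.5, E[X²]=15.1667; 3: μ=1.94118, E[X²]=9.47751.
E[X] = 0.45·2.1 + 0.41·3.5 + 0.14·1.94118 = 2.65176.
E[X²] = 0.45·5.628 + 0.41·15.1667 + 0.14·9.47751 = 10.0778.
Var(X) = E[X²] − (E[X])² = 10.0778 − 7.03186 = 3.04593.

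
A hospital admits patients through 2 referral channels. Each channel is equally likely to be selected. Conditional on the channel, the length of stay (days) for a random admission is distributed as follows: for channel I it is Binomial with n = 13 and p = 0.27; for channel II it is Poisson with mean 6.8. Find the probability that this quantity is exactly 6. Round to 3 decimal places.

Conditional on each channel, P(X = 6): I: 0.0734446; II: 0.152939.
By total probability, P(X = 6) = 0.5·0.0734446 + 0.5·0.152939 = 0.113192.

0.113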